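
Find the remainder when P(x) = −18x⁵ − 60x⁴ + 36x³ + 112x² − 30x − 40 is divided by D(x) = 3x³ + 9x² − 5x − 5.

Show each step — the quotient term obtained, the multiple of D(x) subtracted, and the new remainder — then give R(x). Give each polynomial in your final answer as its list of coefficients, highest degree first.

Step 1: lead(−18x⁵ − 60x⁴ + 36x³ + 112x² − 30x − 40) ÷ lead(D) = −18x⁵ ÷ 3x³ = −6x². Subtract (−6x²)·D = −18x⁵ − 54x⁴ + 30x³ + 30x². Remainder: −6x⁴ + 6x³ + 82x² − 30x − 40.
Step 2: lead(−6x⁴ + 6x³ + 82x² − 30x − 40) ÷ lead(D) = −6x⁴ ÷ 3x³ = −2x. Subtract (−2x)·D = −6x⁴ − 18x³ + 10x² + 10x. Remainder: 24x³ + 72x² − 40x − 40.
Step 3: lead(24x³ + 72x² − 40x − 40) ÷ lead(D) = 24x³ ÷ 3x³ = 8. Subtract (8)·D = 24x³ + 72x² − 40x − 40. Remainder: 0.

R = [0]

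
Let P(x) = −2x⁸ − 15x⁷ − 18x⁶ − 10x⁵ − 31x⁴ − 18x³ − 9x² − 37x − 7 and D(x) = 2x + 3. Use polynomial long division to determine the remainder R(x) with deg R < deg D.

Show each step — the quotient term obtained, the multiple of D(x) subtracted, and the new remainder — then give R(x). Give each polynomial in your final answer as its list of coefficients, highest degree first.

Step 1: lead(−2x⁸ − 15x⁷ − 18x⁶ − 10x⁵ − 31x⁴ − 18x³ − 9x² − 37x − 7) ÷ lead(D) = −2x⁸ ÷ 2x = −x⁷. Subtract (−x⁷)·D = −2x⁸ − 3x⁷. Remainder: −12x⁷ − 18x⁶ − 10x⁵ − 31x⁴ − 18x³ − 9x² − 37x − 7.
Step 2: lead(−12x⁷ − 18x⁶ − 10x⁵ − 31x⁴ − 18x³ − 9x² − 37x − 7) ÷ lead(D) = −12x⁷ ÷ 2x = −6x⁶. Subtract (−6x⁶)·D = −12x⁷ − 18x⁶. Remainder: −10x⁵ − 31x⁴ − 18x³ − 9x² − 37x − 7.
Step 3: lead(−10x⁵ − 31x⁴ − 18x³ − 9x² − 37x − 7) ÷ lead(D) = −10x⁵ ÷ 2x = −5x⁴. Subtract (−5x⁴)·D = −10x⁵ − 15x⁴. Remainder: −16x⁴ − 18x³ − 9x² − 37x − 7.
Step 4: lead(−16x⁴ − 18x³ − 9x² − 37x − 7) ÷ lead(D) = −16x⁴ ÷ 2x = −8x³. Subtract (−8x³)·D = −16x⁴ − 24x³. Remainder: 6x³ − 9x² − 37x − 7.
Step 5: lead(6x³ − 9x² − 37x − 7) ÷ lead(D) = 6x³ ÷ 2x = 3x². Subtract (3x²)·D = 6x³ + 9x². Remainder: −18x² − 37x − 7.
Step 6: lead(−18x² − 37x − 7) ÷ lead(D) = −18x² ÷ 2x = −9x. Subtract (−9x)·D = −18x² − 27x. Remainder: −10x − 7.
Step 7: lead(−10x − 7) ÷ lead(D) = −10x ÷ 2x = −5. Subtract (−5)·D = −10x − 15. Remainder: 8.

R = [8]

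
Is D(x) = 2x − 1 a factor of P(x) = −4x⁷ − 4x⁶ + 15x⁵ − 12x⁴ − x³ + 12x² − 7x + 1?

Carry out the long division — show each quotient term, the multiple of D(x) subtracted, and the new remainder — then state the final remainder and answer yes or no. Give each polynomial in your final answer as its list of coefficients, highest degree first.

Step 1: lead(−4x⁷ − 4x⁶ + 15x⁵ − 12x⁴ − x³ + 12x² − 7x + 1) ÷ lead(D) = −4x⁷ ÷ 2x = −2x⁶. Subtract (−2x⁶)·D = −4x⁷ + 2x⁶. Remainder: −6x⁶ + 15x⁵ − 12x⁴ − x³ + 12x² − 7x + 1.
Step 2: lead(−6x⁶ + 15x⁵ − 12x⁴ − x³ + 12x² − 7x + 1) ÷ lead(D) = −6x⁶ ÷ 2x = −3x⁵. Subtract (−3x⁵)·D = −6x⁶ + 3x⁵. Remainder: 12x⁵ − 12x⁴ − x³ + 12x² − 7x + 1.
Step 3: lead(12x⁵ − 12x⁴ − x³ + 12x² − 7x + 1) ÷ lead(D) = 12x⁵ ÷ 2x = 6x⁴. Subtract (6x⁴)·D = 12x⁵ − 6x⁴. Remainder: −6x⁴ − x³ + 12x² − 7x + 1.
Step 4: lead(−6x⁴ − x³ + 12x² − 7x + 1) ÷ lead(D) = −6x⁴ ÷ 2x = −3x³. Subtract (−3x³)·D = −6x⁴ + 3x³. Remainder: −4x³ + 12x² − 7x + 1.
Step 5: lead(−4x³ + 12x² − 7x + 1) ÷ lead(D) = −4x³ ÷ 2x = −2x². Subtract (−2x²)·D = −4x³ + 2x². Remainder: 10x² − 7x + 1.
Step 6: lead(10x² − 7x + 1) ÷ lead(D) = 10x² ÷ 2x = 5x. Subtract (5x)·D = 10x² − 5x. Remainder: −2x + 1.
Step 7: lead(−2x + 1) ÷ lead(D) = −2x ÷ 2x = −1. Subtract (−1)·D = −2x + 1. Remainder: 0.

R = [0], so D(x) is a factor of P(x). yes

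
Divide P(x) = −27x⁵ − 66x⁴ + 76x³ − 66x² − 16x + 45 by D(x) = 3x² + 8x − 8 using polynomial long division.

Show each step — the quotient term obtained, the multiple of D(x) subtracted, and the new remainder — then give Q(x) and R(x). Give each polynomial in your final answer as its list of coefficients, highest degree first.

Q = [-9, 2, -4, -6]; R = [-3]

Step 1: lead(−27x⁵ − 66x⁴ + 76x³ − 66x² − 16x + 45) ÷ lead(D) = −27x⁵ ÷ 3x² = −9x³. Subtract (−9x³)·D = −27x⁵ − 72x⁴ + 72x³. Remainder: 6x⁴ + 4x³ − 66x² − 16x + 45.
Step 2: lead(6x⁴ + 4x³ − 66x² − 16x + 45) ÷ lead(D) = 6x⁴ ÷ 3x² = 2x². Subtract (2x²)·D = 6x⁴ + 16x³ − 16x². Remainder: −12x³ − 50x² − 16x + 45.
Step 3: lead(−12x³ − 50x² − 16x + 45) ÷ lead(D) = −12x³ ÷ 3x² = −4x. Subtract (−4x)·D = −12x³ − 32x² + 32x. Remainder: −18x² − 48x + 45.
Step 4: lead(−18x² − 48x + 45) ÷ lead(D) = −18x² ÷ 3x² = −6. Subtract (−6)·D = −18x² − 48x + 48. Remainder: −3.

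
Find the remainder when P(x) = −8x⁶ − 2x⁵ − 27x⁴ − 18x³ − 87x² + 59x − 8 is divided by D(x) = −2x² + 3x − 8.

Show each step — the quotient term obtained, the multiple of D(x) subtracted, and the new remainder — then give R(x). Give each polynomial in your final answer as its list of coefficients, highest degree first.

Step 1: lead(−8x⁶ − 2x⁵ − 27x⁴ − 18x³ − 87x² + 59x − 8) ÷ lead(D) = −8x⁶ ÷ −2x² = 4x⁴. Subtract (4x⁴)·D = −8x⁶ + 12x⁵ − 32x⁴. Remainder: −14x⁵ + 5x⁴ − 18x³ − 87x² + 59x − 8.
Step 2: lead(−14x⁵ + 5x⁴ − 18x³ − 87x² + 59x − 8) ÷ lead(D) = −14x⁵ ÷ −2x² = 7x³. Subtract (7x³)·D = −14x⁵ + 21x⁴ − 56x³. Remainder: −16x⁴ + 38x³ − 87x² + 59x − 8.
Step 3: lead(−16x⁴ + 38x³ − 87x² + 59x − 8) ÷ lead(D) = −16x⁴ ÷ −2x² = 8x². Subtract (8x²)·D = −16x⁴ + 24x³ − 64x². Remainder: 14x³ − 23x² + 59x − 8.
Step 4: lead(14x³ − 23x² + 59x − 8) ÷ lead(D) = 14x³ ÷ −2x² = −7x. Subtract (−7x)·D = 14x³ − 21x² + 56x. Remainder: −2x² + 3x − 8.
Step 5: lead(−2x² + 3x − 8) ÷ lead(D) = −2x² ÷ −2x² = 1. Subtract (1)·D = −2x² + 3x − 8. Remainder: 0.

R = [0]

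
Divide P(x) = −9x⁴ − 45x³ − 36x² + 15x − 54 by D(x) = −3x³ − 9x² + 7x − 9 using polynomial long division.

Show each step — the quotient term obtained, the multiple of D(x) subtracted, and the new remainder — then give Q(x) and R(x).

Q(x) = 3x + 6; R(x) = −3x²

Step 1: lead(−9x⁴ − 45x³ − 36x² + 15x − 54) ÷ lead(D) = −9x⁴ ÷ −3x³ = 3x. Subtract (3x)·D = −9x⁴ − 27x³ + 21x² − 27x. Remainder: −18x³ − 57x² + 42x − 54.
Step 2: lead(−18x³ − 57x² + 42x − 54) ÷ lead(D) = −18x³ ÷ −3x³ = 6. Subtract (6)·D = −18x³ − 54x² + 42x − 54. Remainder: −3x².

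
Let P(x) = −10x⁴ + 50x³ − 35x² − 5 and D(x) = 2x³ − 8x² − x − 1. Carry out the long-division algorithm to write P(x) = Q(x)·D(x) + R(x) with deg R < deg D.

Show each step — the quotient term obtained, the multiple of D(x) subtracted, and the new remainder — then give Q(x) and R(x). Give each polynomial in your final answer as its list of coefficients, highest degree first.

Step 1: lead(−10x⁴ + 50x³ − 35x² − 5) ÷ lead(D) = −10x⁴ ÷ 2x³ = −5x. Subtract (−5x)·D = −10x⁴ + 40x³ + 5x² + 5x. Remainder: 10x³ − 40x² − 5x − 5.
Step 2: lead(10x³ − 40x² − 5x − 5) ÷ lead(D) = 10x³ ÷ 2x³ = 5. Subtract (5)·D = 10x³ − 40x² − 5x − 5. Remainder: 0.

Q = [-5, 5]; R = [0]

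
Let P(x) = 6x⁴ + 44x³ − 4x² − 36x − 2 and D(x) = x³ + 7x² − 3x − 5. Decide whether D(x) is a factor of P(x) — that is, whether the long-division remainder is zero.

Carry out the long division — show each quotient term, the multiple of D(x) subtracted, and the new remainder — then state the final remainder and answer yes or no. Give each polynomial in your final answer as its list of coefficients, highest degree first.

Step 1: lead(6x⁴ + 44x³ − 4x² − 36x − 2) ÷ lead(D) = 6x⁴ ÷ x³ = 6x. Subtract (6x)·D = 6x⁴ + 42x³ − 18x² − 30x. Remainder: 2x³ + 14x² − 6x − 2.
Step 2: lead(2x³ + 14x² − 6x − 2) ÷ lead(D) = 2x³ ÷ x³ = 2. Subtract (2)·D = 2x³ + 14x² − 6x − 10. Remainder: 8.

R = [8], so D(x) is not a factor of P(x). no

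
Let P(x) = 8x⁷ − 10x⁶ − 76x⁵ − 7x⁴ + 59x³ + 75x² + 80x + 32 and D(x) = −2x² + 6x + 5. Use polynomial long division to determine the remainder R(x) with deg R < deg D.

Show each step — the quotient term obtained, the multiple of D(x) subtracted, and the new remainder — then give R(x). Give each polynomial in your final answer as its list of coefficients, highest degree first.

Step 1: lead(8x⁷ − 10x⁶ − 76x⁵ − 7x⁴ + 59x³ + 75x² + 80x + 32) ÷ lead(D) = 8x⁷ ÷ −2x² = −4x⁵. Subtract (−4x⁵)·D = 8x⁷ − 24x⁶ − 20x⁵. Remainder: 14x⁶ − 56x⁵ − 7x⁴ + 59x³ + 75x² + 80x + 32.
Step 2: lead(14x⁶ − 56x⁵ − 7x⁴ + 59x³ + 75x² + 80x + 32) ÷ lead(D) = 14x⁶ ÷ −2x² = −7x⁴. Subtract (−7x⁴)·D = 14x⁶ − 42x⁵ − 35x⁴. Remainder: −14x⁵ + 28x⁴ + 59x³ + 75x² + 80x + 32.
Step 3: lead(−14x⁵ + 28x⁴ + 59x³ + 75x² + 80x + 32) ÷ lead(D) = −14x⁵ ÷ −2x² = 7x³. Subtract (7x³)·D = −14x⁵ + 42x⁴ + 35x³. Remainder: −14x⁴ + 24x³ + 75x² + 80x + 32.
Step 4: lead(−14x⁴ + 24x³ + 75x² + 80x + 32) ÷ lead(D) = −14x⁴ ÷ −2x² = 7x². Subtract (7x²)·D = −14x⁴ + 42x³ + 35x². Remainder: −18x³ + 40x² + 80x + 32.
Step 5: lead(−18x³ + 40x² + 80x + 32) ÷ lead(D) = −18x³ ÷ −2x² = 9x. Subtract (9x)·D = −18x³ + 54x² + 45x. Remainder: −14x² + 35x + 32.
Step 6: lead(−14x² + 35x + 32) ÷ lead(D) = −14x² ÷ −2x² = 7. Subtract (7)·D = −14x² + 42x + 35. Remainder: −7x − 3.

R = [-7, -3]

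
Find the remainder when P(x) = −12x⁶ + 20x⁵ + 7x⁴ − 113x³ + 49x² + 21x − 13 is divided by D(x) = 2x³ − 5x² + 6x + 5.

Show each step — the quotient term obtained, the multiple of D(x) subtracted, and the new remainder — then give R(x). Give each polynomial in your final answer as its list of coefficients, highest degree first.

R = [7]

Step 1: lead(−12x⁶ + 20x⁵ + 7x⁴ − 113x³ + 49x² + 21x − 13) ÷ lead(D) = −12x⁶ ÷ 2x³ = −6x³. Subtract (−6x³)·D = −12x⁶ + 30x⁵ − 36x⁴ − 30x³. Remainder: −10x⁵ + 43x⁴ − 83x³ + 49x² + 21x − 13.
Step 2: lead(−10x⁵ + 43x⁴ − 83x³ + 49x² + 21x − 13) ÷ lead(D) = −10x⁵ ÷ 2x³ = −5x². Subtract (−5x²)·D = −10x⁵ + 25x⁴ − 30x³ − 25x². Remainder: 18x⁴ − 53x³ + 74x² + 21x − 13.
Step 3: lead(18x⁴ − 53x³ + 74x² + 21x − 13) ÷ lead(D) = 18x⁴ ÷ 2x³ = 9x. Subtract (9x)·D = 18x⁴ − 45x³ + 54x² + 45x. Remainder: −8x³ + 20x² − 24x − 13.
Step 4: lead(−8x³ + 20x² − 24x − 13) ÷ lead(D) = −8x³ ÷ 2x³ = −4. Subtract (−4)·D = −8x³ + 20x² − 24x − 20. Remainder: 7.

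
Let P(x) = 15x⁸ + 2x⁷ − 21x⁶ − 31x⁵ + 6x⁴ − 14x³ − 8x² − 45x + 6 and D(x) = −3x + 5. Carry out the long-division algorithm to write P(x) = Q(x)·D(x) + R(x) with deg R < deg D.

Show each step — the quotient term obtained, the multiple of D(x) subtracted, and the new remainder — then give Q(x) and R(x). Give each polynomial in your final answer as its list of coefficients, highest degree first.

Step 1: lead(15x⁸ + 2x⁷ − 21x⁶ − 31x⁵ + 6x⁴ − 14x³ − 8x² − 45x + 6) ÷ lead(D) = 15x⁸ ÷ −3x = −5x⁷. Subtract (−5x⁷)·D = 15x⁸ − 25x⁷. Remainder: 27x⁷ − 21x⁶ − 31x⁵ + 6x⁴ − 14x³ − 8x² − 45x + 6.
Step 2: lead(27x⁷ − 21x⁶ − 31x⁵ + 6x⁴ − 14x³ − 8x² − 45x + 6) ÷ lead(D) = 27x⁷ ÷ −3x = −9x⁶. Subtract (−9x⁶)·D = 27x⁷ − 45x⁶. Remainder: 24x⁶ − 31x⁵ + 6x⁴ − 14x³ − 8x² − 45x + 6.
Step 3: lead(24x⁶ − 31x⁵ + 6x⁴ − 14x³ − 8x² − 45x + 6) ÷ lead(D) = 24x⁶ ÷ −3x = −8x⁵. Subtract (−8x⁵)·D = 24x⁶ − 40x⁵. Remainder: 9x⁵ + 6x⁴ − 14x³ − 8x² − 45x + 6.
Step 4: lead(9x⁵ + 6x⁴ − 14x³ − 8x² − 45x + 6) ÷ lead(D) = 9x⁵ ÷ −3x = −3x⁴. Subtract (−3x⁴)·D = 9x⁵ − 15x⁴. Remainder: 21x⁴ − 14x³ − 8x² − 45x + 6.
Step 5: lead(21x⁴ − 14x³ − 8x² − 45x + 6) ÷ lead(D) = 21x⁴ ÷ −3x = −7x³. Subtract (−7x³)·D = 21x⁴ − 35x³. Remainder: 21x³ − 8x² − 45x + 6.
Step 6: lead(21x³ − 8x² − 45x + 6) ÷ lead(D) = 21x³ ÷ −3x = −7x². Subtract (−7x²)·D = 21x³ − 35x². Remainder: 27x² − 45x + 6.
Step 7: lead(27x² − 45x + 6) ÷ lead(D) = 27x² ÷ −3x = −9x. Subtract (−9x)·D = 27x² − 45x. Remainder: 6.

Q = [-5, -9, -8, -3, -7, -7, -9, 0]; R = [6]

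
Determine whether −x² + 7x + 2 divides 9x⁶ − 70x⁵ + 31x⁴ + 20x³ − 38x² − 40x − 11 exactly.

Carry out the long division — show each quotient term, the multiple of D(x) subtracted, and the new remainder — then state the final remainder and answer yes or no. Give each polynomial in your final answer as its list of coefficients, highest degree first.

Step 1: lead(9x⁶ − 70x⁵ + 31x⁴ + 20x³ − 38x² − 40x − 11) ÷ lead(D) = 9x⁶ ÷ −x² = −9x⁴. Subtract (−9x⁴)·D = 9x⁶ − 63x⁵ − 18x⁴. Remainder: −7x⁵ + 49x⁴ + 20x³ − 38x² − 40x − 11.
Step 2: lead(−7x⁵ + 49x⁴ + 20x³ − 38x² − 40x − 11) ÷ lead(D) = −7x⁵ ÷ −x² = 7x³. Subtract (7x³)·D = −7x⁵ + 49x⁴ + 14x³. Remainder: 6x³ − 38x² − 40x − 11.
Step 3: lead(6x³ − 38x² − 40x − 11) ÷ lead(D) = 6x³ ÷ −x² = −6x. Subtract (−6x)·D = 6x³ − 42x² − 12x. Remainder: 4x² − 28x − 11.
Step 4: lead(4x² − 28x − 11) ÷ lead(D) = 4x² ÷ −x² = −4. Subtract (−4)·D = 4x² − 28x − 8. Remainder: −3.

R = [-3], so D(x) is not a factor of P(x). no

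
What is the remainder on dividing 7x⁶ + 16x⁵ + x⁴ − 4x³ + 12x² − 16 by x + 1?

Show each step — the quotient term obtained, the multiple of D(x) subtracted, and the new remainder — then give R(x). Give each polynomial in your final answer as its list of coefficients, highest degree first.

Step 1: lead(7x⁶ + 16x⁵ + x⁴ − 4x³ + 12x² − 16) ÷ lead(D) = 7x⁶ ÷ x = 7x⁵. Subtract (7x⁵)·D = 7x⁶ + 7x⁵. Remainder: 9x⁵ + x⁴ − 4x³ + 12x² − 16.
Step 2: lead(9x⁵ + x⁴ − 4x³ + 12x² − 16) ÷ lead(D) = 9x⁵ ÷ x = 9x⁴. Subtract (9x⁴)·D = 9x⁵ + 9x⁴. Remainder: −8x⁴ − 4x³ + 12x² − 16.
Step 3: lead(−8x⁴ − 4x³ + 12x² − 16) ÷ lead(D) = −8x⁴ ÷ x = −8x³. Subtract (−8x³)·D = −8x⁴ − 8x³. Remainder: 4x³ + 12x² − 16.
Step 4: lead(4x³ + 12x² − 16) ÷ lead(D) = 4x³ ÷ x = 4x². Subtract (4x²)·D = 4x³ + 4x². Remainder: 8x² − 16.
Step 5: lead(8x² − 16) ÷ lead(D) = 8x² ÷ x = 8x. Subtract (8x)·D = 8x² + 8x. Remainder: −8x − 16.
Step 6: lead(−8x − 16) ÷ lead(D) = −8x ÷ x = −8. Subtract (−8)·D = −8x − 8. Remainder: −8.

R = [-8]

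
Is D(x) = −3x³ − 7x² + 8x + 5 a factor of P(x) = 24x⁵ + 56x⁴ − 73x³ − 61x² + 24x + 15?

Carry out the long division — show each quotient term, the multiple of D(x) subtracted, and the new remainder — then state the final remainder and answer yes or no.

R(x) = 0, so D(x) is a factor of P(x). yes

Step 1: lead(24x⁵ + 56x⁴ − 73x³ − 61x² + 24x + 15) ÷ lead(D) = 24x⁵ ÷ −3x³ = −8x². Subtract (−8x²)·D = 24x⁵ + 56x⁴ − 64x³ − 40x². Remainder: −9x³ − 21x² + 24x + 15.
Step 2: lead(−9x³ − 21x² + 24x + 15) ÷ lead(D) = −9x³ ÷ −3x³ = 3. Subtract (3)·D = −9x³ − 21x² + 24x + 15. Remainder: 0.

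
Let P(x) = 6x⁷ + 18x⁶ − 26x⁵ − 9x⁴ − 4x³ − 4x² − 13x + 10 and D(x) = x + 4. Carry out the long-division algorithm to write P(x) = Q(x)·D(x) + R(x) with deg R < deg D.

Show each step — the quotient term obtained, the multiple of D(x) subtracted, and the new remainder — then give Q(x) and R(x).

Q(x) = 6x⁶ − 6x⁵ − 2x⁴ − x³ − 4x + 3; R(x) = −2

Step 1: lead(6x⁷ + 18x⁶ − 26x⁵ − 9x⁴ − 4x³ − 4x² − 13x + 10) ÷ lead(D) = 6x⁷ ÷ x = 6x⁶. Subtract (6x⁶)·D = 6x⁷ + 24x⁶. Remainder: −6x⁶ − 26x⁵ − 9x⁴ − 4x³ − 4x² − 13x + 10.
Step 2: lead(−6x⁶ − 26x⁵ − 9x⁴ − 4x³ − 4x² − 13x + 10) ÷ lead(D) = −6x⁶ ÷ x = −6x⁵. Subtract (−6x⁵)·D = −6x⁶ − 24x⁵. Remainder: −2x⁵ − 9x⁴ − 4x³ − 4x² − 13x + 10.
Step 3: lead(−2x⁵ − 9x⁴ − 4x³ − 4x² − 13x + 10) ÷ lead(D) = −2x⁵ ÷ x = −2x⁴. Subtract (−2x⁴)·D = −2x⁵ − 8x⁴. Remainder: −x⁴ − 4x³ − 4x² − 13x + 10.
Step 4: lead(−x⁴ − 4x³ − 4x² − 13x + 10) ÷ lead(D) = −x⁴ ÷ x = −x³. Subtract (−x³)·D = −x⁴ − 4x³. Remainder: −4x² − 13x + 10.
Step 5: lead(−4x² − 13x + 10) ÷ lead(D) = −4x² ÷ x = −4x. Subtract (−4x)·D = −4x² − 16x. Remainder: 3x + 10.
Step 6: lead(3x + 10) ÷ lead(D) = 3x ÷ x = 3. Subtract (3)·D = 3x + 12. Remainder: −2.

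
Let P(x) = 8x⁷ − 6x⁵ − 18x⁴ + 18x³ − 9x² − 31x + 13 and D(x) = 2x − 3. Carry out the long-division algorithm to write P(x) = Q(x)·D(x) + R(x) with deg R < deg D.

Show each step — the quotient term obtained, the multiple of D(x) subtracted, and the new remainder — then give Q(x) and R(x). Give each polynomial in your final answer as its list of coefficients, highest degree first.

Step 1: lead(8x⁷ − 6x⁵ − 18x⁴ + 18x³ − 9x² − 31x + 13) ÷ lead(D) = 8x⁷ ÷ 2x = 4x⁶. Subtract (4x⁶)·D = 8x⁷ − 12x⁶. Remainder: 12x⁶ − 6x⁵ − 18x⁴ + 18x³ − 9x² − 31x + 13.
Step 2: lead(12x⁶ − 6x⁵ − 18x⁴ + 18x³ − 9x² − 31x + 13) ÷ lead(D) = 12x⁶ ÷ 2x = 6x⁵. Subtract (6x⁵)·D = 12x⁶ − 18x⁵. Remainder: 12x⁵ − 18x⁴ + 18x³ − 9x² − 31x + 13.
Step 3: lead(12x⁵ − 18x⁴ + 18x³ − 9x² − 31x + 13) ÷ lead(D) = 12x⁵ ÷ 2x = 6x⁴. Subtract (6x⁴)·D = 12x⁵ − 18x⁴. Remainder: 18x³ − 9x² − 31x + 13.
Step 4: lead(18x³ − 9x² − 31x + 13) ÷ lead(D) = 18x³ ÷ 2x = 9x². Subtract (9x²)·D = 18x³ − 27x². Remainder: 18x² − 31x + 13.
Step 5: lead(18x² − 31x + 13) ÷ lead(D) = 18x² ÷ 2x = 9x. Subtract (9x)·D = 18x² − 27x. Remainder: −4x + 13.
Step 6: lead(−4x + 13) ÷ lead(D) = −4x ÷ 2x = −2. Subtract (−2)·D = −4x + 6. Remainder: 7.

Q = [4, 6, 6, 0, 9, 9, -2]; R = [7]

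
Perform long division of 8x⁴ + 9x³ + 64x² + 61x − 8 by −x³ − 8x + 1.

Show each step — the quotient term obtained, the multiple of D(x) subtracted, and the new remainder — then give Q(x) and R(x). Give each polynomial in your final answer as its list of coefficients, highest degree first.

Step 1: lead(8x⁴ + 9x³ + 64x² + 61x − 8) ÷ lead(D) = 8x⁴ ÷ −x³ = −8x. Subtract (−8x)·D = 8x⁴ + 64x² − 8x. Remainder: 9x³ + 69x − 8.
Step 2: lead(9x³ + 69x − 8) ÷ lead(D) = 9x³ ÷ −x³ = −9. Subtract (−9)·D = 9x³ + 72x − 9. Remainder: −3x + 1.

Q = [-8, -9]; R = [-3, 1]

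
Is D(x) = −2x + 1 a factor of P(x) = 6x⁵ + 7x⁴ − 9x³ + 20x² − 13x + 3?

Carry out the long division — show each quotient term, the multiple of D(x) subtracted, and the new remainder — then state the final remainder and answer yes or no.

R(x) = 1, so D(x) is not a factor of P(x). no

Step 1: lead(6x⁵ + 7x⁴ − 9x³ + 20x² − 13x + 3) ÷ lead(D) = 6x⁵ ÷ −2x = −3x⁴. Subtract (−3x⁴)·D = 6x⁵ − 3x⁴. Remainder: 10x⁴ − 9x³ + 20x² − 13x + 3.
Step 2: lead(10x⁴ − 9x³ + 20x² − 13x + 3) ÷ lead(D) = 10x⁴ ÷ −2x = −5x³. Subtract (−5x³)·D = 10x⁴ − 5x³. Remainder: −4x³ + 20x² − 13x + 3.
Step 3: lead(−4x³ + 20x² − 13x + 3) ÷ lead(D) = −4x³ ÷ −2x = 2x². Subtract (2x²)·D = −4x³ + 2x². Remainder: 18x² − 13x + 3.
Step 4: lead(18x² − 13x + 3) ÷ lead(D) = 18x² ÷ −2x = −9x. Subtract (−9x)·D = 18x² − 9x. Remainder: −4x + 3.
Step 5: lead(−4x + 3) ÷ lead(D) = −4x ÷ −2x = 2. Subtract (2)·D = −4x + 2. Remainder: 1.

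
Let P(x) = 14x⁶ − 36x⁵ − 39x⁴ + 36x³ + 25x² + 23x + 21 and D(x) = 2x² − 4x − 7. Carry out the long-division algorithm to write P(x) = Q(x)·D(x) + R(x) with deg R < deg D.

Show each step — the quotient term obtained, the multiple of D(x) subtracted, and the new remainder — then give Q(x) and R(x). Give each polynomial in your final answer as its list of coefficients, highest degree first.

Q = [7, -4, -3, -2, -2]; R = [1, 7]

Step 1: lead(14x⁶ − 36x⁵ − 39x⁴ + 36x³ + 25x² + 23x + 21) ÷ lead(D) = 14x⁶ ÷ 2x² = 7x⁴. Subtract (7x⁴)·D = 14x⁶ − 28x⁵ − 49x⁴. Remainder: −8x⁵ + 10x⁴ + 36x³ + 25x² + 23x + 21.
Step 2: lead(−8x⁵ + 10x⁴ + 36x³ + 25x² + 23x + 21) ÷ lead(D) = −8x⁵ ÷ 2x² = −4x³. Subtract (−4x³)·D = −8x⁵ + 16x⁴ + 28x³. Remainder: −6x⁴ + 8x³ + 25x² + 23x + 21.
Step 3: lead(−6x⁴ + 8x³ + 25x² + 23x + 21) ÷ lead(D) = −6x⁴ ÷ 2x² = −3x². Subtract (−3x²)·D = −6x⁴ + 12x³ + 21x². Remainder: −4x³ + 4x² + 23x + 21.
Step 4: lead(−4x³ + 4x² + 23x + 21) ÷ lead(D) = −4x³ ÷ 2x² = −2x. Subtract (−2x)·D = −4x³ + 8x² + 14x. Remainder: −4x² + 9x + 21.
Step 5: lead(−4x² + 9x + 21) ÷ lead(D) = −4x² ÷ 2x² = −2. Subtract (−2)·D = −4x² + 8x + 14. Remainder: x + 7.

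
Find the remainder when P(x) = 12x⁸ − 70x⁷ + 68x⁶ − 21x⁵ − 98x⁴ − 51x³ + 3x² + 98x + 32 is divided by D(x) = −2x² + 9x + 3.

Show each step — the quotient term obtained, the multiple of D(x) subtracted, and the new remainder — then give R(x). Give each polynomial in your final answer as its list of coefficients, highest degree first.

R = [8, 5]

Step 1: lead(12x⁸ − 70x⁷ + 68x⁶ − 21x⁵ − 98x⁴ − 51x³ + 3x² + 98x + 32) ÷ lead(D) = 12x⁸ ÷ −2x² = −6x⁶. Subtract (−6x⁶)·D = 12x⁸ − 54x⁷ − 18x⁶. Remainder: −16x⁷ + 86x⁶ − 21x⁵ − 98x⁴ − 51x³ + 3x² + 98x + 32.
Step 2: lead(−16x⁷ + 86x⁶ − 21x⁵ − 98x⁴ − 51x³ + 3x² + 98x + 32) ÷ lead(D) = −16x⁷ ÷ −2x² = 8x⁵. Subtract (8x⁵)·D = −16x⁷ + 72x⁶ + 24x⁵. Remainder: 14x⁶ − 45x⁵ − 98x⁴ − 51x³ + 3x² + 98x + 32.
Step 3: lead(14x⁶ − 45x⁵ − 98x⁴ − 51x³ + 3x² + 98x + 32) ÷ lead(D) = 14x⁶ ÷ −2x² = −7x⁴. Subtract (−7x⁴)·D = 14x⁶ − 63x⁵ − 21x⁴. Remainder: 18x⁵ − 77x⁴ − 51x³ + 3x² + 98x + 32.
Step 4: lead(18x⁵ − 77x⁴ − 51x³ + 3x² + 98x + 32) ÷ lead(D) = 18x⁵ ÷ −2x² = −9x³. Subtract (−9x³)·D = 18x⁵ − 81x⁴ − 27x³. Remainder: 4x⁴ − 24x³ + 3x² + 98x + 32.
Step 5: lead(4x⁴ − 24x³ + 3x² + 98x + 32) ÷ lead(D) = 4x⁴ ÷ −2x² = −2x². Subtract (−2x²)·D = 4x⁴ − 18x³ − 6x². Remainder: −6x³ + 9x² + 98x + 32.
Step 6: lead(−6x³ + 9x² + 98x + 32) ÷ lead(D) = −6x³ ÷ −2x² = 3x. Subtract (3x)·D = −6x³ + 27x² + 9x. Remainder: −18x² + 89x + 32.
Step 7: lead(−18x² + 89x + 32) ÷ lead(D) = −18x² ÷ −2x² = 9. Subtract (9)·D = −18x² + 81x + 27. Remainder: 8x + 5.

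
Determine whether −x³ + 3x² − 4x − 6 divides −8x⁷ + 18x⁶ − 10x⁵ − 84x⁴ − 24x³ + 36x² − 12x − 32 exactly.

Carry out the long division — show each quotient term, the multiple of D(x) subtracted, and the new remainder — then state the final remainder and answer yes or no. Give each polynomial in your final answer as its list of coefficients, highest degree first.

Step 1: lead(−8x⁷ + 18x⁶ − 10x⁵ − 84x⁴ − 24x³ + 36x² − 12x − 32) ÷ lead(D) = −8x⁷ ÷ −x³ = 8x⁴. Subtract (8x⁴)·D = −8x⁷ + 24x⁶ − 32x⁵ − 48x⁴. Remainder: −6x⁶ + 22x⁵ − 36x⁴ − 24x³ + 36x² − 12x − 32.
Step 2: lead(−6x⁶ + 22x⁵ − 36x⁴ − 24x³ + 36x² − 12x − 32) ÷ lead(D) = −6x⁶ ÷ −x³ = 6x³. Subtract (6x³)·D = −6x⁶ + 18x⁵ − 24x⁴ − 36x³. Remainder: 4x⁵ − 12x⁴ + 12x³ + 36x² − 12x − 32.
Step 3: lead(4x⁵ − 12x⁴ + 12x³ + 36x² − 12x − 32) ÷ lead(D) = 4x⁵ ÷ −x³ = −4x². Subtract (−4x²)·D = 4x⁵ − 12x⁴ + 16x³ + 24x². Remainder: −4x³ + 12x² − 12x − 32.
Step 4: lead(−4x³ + 12x² − 12x − 32) ÷ lead(D) = −4x³ ÷ −x³ = 4. Subtract (4)·D = −4x³ + 12x² − 16x − 24. Remainder: 4x − 8.

R = [4, -8], so D(x) is not a factor of P(x). no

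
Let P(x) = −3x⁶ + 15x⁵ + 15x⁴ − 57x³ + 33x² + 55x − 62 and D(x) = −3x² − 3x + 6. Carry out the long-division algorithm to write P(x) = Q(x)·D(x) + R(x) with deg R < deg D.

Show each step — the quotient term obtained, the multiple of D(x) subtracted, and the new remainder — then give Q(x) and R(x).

Step 1: lead(−3x⁶ + 15x⁵ + 15x⁴ − 57x³ + 33x² + 55x − 62) ÷ lead(D) = −3x⁶ ÷ −3x² = x⁴. Subtract (x⁴)·D = −3x⁶ − 3x⁵ + 6x⁴. Remainder: 18x⁵ + 9x⁴ − 57x³ + 33x² + 55x − 62.
Step 2: lead(18x⁵ + 9x⁴ − 57x³ + 33x² + 55x − 62) ÷ lead(D) = 18x⁵ ÷ −3x² = −6x³. Subtract (−6x³)·D = 18x⁵ + 18x⁴ − 36x³. Remainder: −9x⁴ − 21x³ + 33x² + 55x − 62.
Step 3: lead(−9x⁴ − 21x³ + 33x² + 55x − 62) ÷ lead(D) = −9x⁴ ÷ −3x² = 3x². Subtract (3x²)·D = −9x⁴ − 9x³ + 18x². Remainder: −12x³ + 15x² + 55x − 62.
Step 4: lead(−12x³ + 15x² + 55x − 62) ÷ lead(D) = −12x³ ÷ −3x² = 4x. Subtract (4x)·D = −12x³ − 12x² + 24x. Remainder: 27x² + 31x − 62.
Step 5: lead(27x² + 31x − 62) ÷ lead(D) = 27x² ÷ −3x² = −9. Subtract (−9)·D = 27x² + 27x − 54. Remainder: 4x − 8.

Q(x) = x⁴ − 6x³ + 3x² + 4x − 9; R(x) = 4x − 8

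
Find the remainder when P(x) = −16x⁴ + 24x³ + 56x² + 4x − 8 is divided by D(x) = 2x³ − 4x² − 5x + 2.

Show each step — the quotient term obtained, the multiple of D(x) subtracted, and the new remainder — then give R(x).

Step 1: lead(−16x⁴ + 24x³ + 56x² + 4x − 8) ÷ lead(D) = −16x⁴ ÷ 2x³ = −8x. Subtract (−8x)·D = −16x⁴ + 32x³ + 40x² − 16x. Remainder: −8x³ + 16x² + 20x − 8.
Step 2: lead(−8x³ + 16x² + 20x − 8) ÷ lead(D) = −8x³ ÷ 2x³ = −4. Subtract (−4)·D = −8x³ + 16x² + 20x − 8. Remainder: 0.

R(x) = 0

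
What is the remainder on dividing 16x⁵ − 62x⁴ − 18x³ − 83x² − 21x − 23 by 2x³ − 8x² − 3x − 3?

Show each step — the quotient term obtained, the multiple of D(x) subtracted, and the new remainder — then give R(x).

Step 1: lead(16x⁵ − 62x⁴ − 18x³ − 83x² − 21x − 23) ÷ lead(D) = 16x⁵ ÷ 2x³ = 8x². Subtract (8x²)·D = 16x⁵ − 64x⁴ − 24x³ − 24x². Remainder: 2x⁴ + 6x³ − 59x² − 21x − 23.
Step 2: lead(2x⁴ + 6x³ − 59x² − 21x − 23) ÷ lead(D) = 2x⁴ ÷ 2x³ = x. Subtract (x)·D = 2x⁴ − 8x³ − 3x² − 3x. Remainder: 14x³ − 56x² − 18x − 23.
Step 3: lead(14x³ − 56x² − 18x − 23) ÷ lead(D) = 14x³ ÷ 2x³ = 7. Subtract (7)·D = 14x³ − 56x² − 21x − 21. Remainder: 3x − 2.

R(x) = 3x − 2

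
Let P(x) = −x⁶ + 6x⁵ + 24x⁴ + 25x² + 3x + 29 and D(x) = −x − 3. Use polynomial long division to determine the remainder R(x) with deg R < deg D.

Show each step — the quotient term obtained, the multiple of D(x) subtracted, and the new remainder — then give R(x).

R(x) = 2

Step 1: lead(−x⁶ + 6x⁵ + 24x⁴ + 25x² + 3x + 29) ÷ lead(D) = −x⁶ ÷ −x = x⁵. Subtract (x⁵)·D = −x⁶ − 3x⁵. Remainder: 9x⁵ + 24x⁴ + 25x² + 3x + 29.
Step 2: lead(9x⁵ + 24x⁴ + 25x² + 3x + 29) ÷ lead(D) = 9x⁵ ÷ −x = −9x⁴. Subtract (−9x⁴)·D = 9x⁵ + 27x⁴. Remainder: −3x⁴ + 25x² + 3x + 29.
Step 3: lead(−3x⁴ + 25x² + 3x + 29) ÷ lead(D) = −3x⁴ ÷ −x = 3x³. Subtract (3x³)·D = −3x⁴ − 9x³. Remainder: 9x³ + 25x² + 3x + 29.
Step 4: lead(9x³ + 25x² + 3x + 29) ÷ lead(D) = 9x³ ÷ −x = −9x². Subtract (−9x²)·D = 9x³ + 27x². Remainder: −2x² + 3x + 29.
Step 5: lead(−2x² + 3x + 29) ÷ lead(D) = −2x² ÷ −x = 2x. Subtract (2x)·D = −2x² − 6x. Remainder: 9x + 29.
Step 6: lead(9x + 29) ÷ lead(D) = 9x ÷ −x = −9. Subtract (−9)·D = 9x + 27. Remainder: 2.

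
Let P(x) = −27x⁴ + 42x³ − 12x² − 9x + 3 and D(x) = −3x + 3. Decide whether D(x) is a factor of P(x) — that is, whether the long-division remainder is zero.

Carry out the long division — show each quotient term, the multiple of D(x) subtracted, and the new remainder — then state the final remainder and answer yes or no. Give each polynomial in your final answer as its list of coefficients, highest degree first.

Step 1: lead(−27x⁴ + 42x³ − 12x² − 9x + 3) ÷ lead(D) = −27x⁴ ÷ −3x = 9x³. Subtract (9x³)·D = −27x⁴ + 27x³. Remainder: 15x³ − 12x² − 9x + 3.
Step 2: lead(15x³ − 12x² − 9x + 3) ÷ lead(D) = 15x³ ÷ −3x = −5x². Subtract (−5x²)·D = 15x³ − 15x². Remainder: 3x² − 9x + 3.
Step 3: lead(3x² − 9x + 3) ÷ lead(D) = 3x² ÷ −3x = −x. Subtract (−x)·D = 3x² − 3x. Remainder: −6x + 3.
Step 4: lead(−6x + 3) ÷ lead(D) = −6x ÷ −3x = 2. Subtract (2)·D = −6x + 6. Remainder: −3.

R = [-3], so D(x) is not a factor of P(x). no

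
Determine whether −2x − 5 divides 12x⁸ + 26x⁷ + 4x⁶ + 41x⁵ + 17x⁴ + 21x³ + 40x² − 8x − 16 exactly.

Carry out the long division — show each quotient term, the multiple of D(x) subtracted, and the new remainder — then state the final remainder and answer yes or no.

R(x) = 4, so D(x) is not a factor of P(x). no

Step 1: lead(12x⁸ + 26x⁷ + 4x⁶ + 41x⁵ + 17x⁴ + 21x³ + 40x² − 8x − 16) ÷ lead(D) = 12x⁸ ÷ −2x = −6x⁷. Subtract (−6x⁷)·D = 12x⁸ + 30x⁷. Remainder: −4x⁷ + 4x⁶ + 41x⁵ + 17x⁴ + 21x³ + 40x² − 8x − 16.
Step 2: lead(−4x⁷ + 4x⁶ + 41x⁵ + 17x⁴ + 21x³ + 40x² − 8x − 16) ÷ lead(D) = −4x⁷ ÷ −2x = 2x⁶. Subtract (2x⁶)·D = −4x⁷ − 10x⁶. Remainder: 14x⁶ + 41x⁵ + 17x⁴ + 21x³ + 40x² − 8x − 16.
Step 3: lead(14x⁶ + 41x⁵ + 17x⁴ + 21x³ + 40x² − 8x − 16) ÷ lead(D) = 14x⁶ ÷ −2x = −7x⁵. Subtract (−7x⁵)·D = 14x⁶ + 35x⁵. Remainder: 6x⁵ + 17x⁴ + 21x³ + 40x² − 8x − 16.
Step 4: lead(6x⁵ + 17x⁴ + 21x³ + 40x² − 8x − 16) ÷ lead(D) = 6x⁵ ÷ −2x = −3x⁴. Subtract (−3x⁴)·D = 6x⁵ + 15x⁴. Remainder: 2x⁴ + 21x³ + 40x² − 8x − 16.
Step 5: lead(2x⁴ + 21x³ + 40x² − 8x − 16) ÷ lead(D) = 2x⁴ ÷ −2x = −x³. Subtract (−x³)·D = 2x⁴ + 5x³. Remainder: 16x³ + 40x² − 8x − 16.
Step 6: lead(16x³ + 40x² − 8x − 16) ÷ lead(D) = 16x³ ÷ −2x = −8x². Subtract (−8x²)·D = 16x³ + 40x². Remainder: −8x − 16.
Step 7: lead(−8x − 16) ÷ lead(D) = −8x ÷ −2x = 4. Subtract (4)·D = −8x − 20. Remainder: 4.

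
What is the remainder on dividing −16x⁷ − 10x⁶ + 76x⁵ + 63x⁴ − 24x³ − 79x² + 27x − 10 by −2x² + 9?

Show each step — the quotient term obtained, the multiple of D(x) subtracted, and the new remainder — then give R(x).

R(x) = −1

Step 1: lead(−16x⁷ − 10x⁶ + 76x⁵ + 63x⁴ − 24x³ − 79x² + 27x − 10) ÷ lead(D) = −16x⁷ ÷ −2x² = 8x⁵. Subtract (8x⁵)·D = −16x⁷ + 72x⁵. Remainder: −10x⁶ + 4x⁵ + 63x⁴ − 24x³ − 79x² + 27x − 10.
Step 2: lead(−10x⁶ + 4x⁵ + 63x⁴ − 24x³ − 79x² + 27x − 10) ÷ lead(D) = −10x⁶ ÷ −2x² = 5x⁴. Subtract (5x⁴)·D = −10x⁶ + 45x⁴. Remainder: 4x⁵ + 18x⁴ − 24x³ − 79x² + 27x − 10.
Step 3: lead(4x⁵ + 18x⁴ − 24x³ − 79x² + 27x − 10) ÷ lead(D) = 4x⁵ ÷ −2x² = −2x³. Subtract (−2x³)·D = 4x⁵ − 18x³. Remainder: 18x⁴ − 6x³ − 79x² + 27x − 10.
Step 4: lead(18x⁴ − 6x³ − 79x² + 27x − 10) ÷ lead(D) = 18x⁴ ÷ −2x² = −9x². Subtract (−9x²)·D = 18x⁴ − 81x². Remainder: −6x³ + 2x² + 27x − 10.
Step 5: lead(−6x³ + 2x² + 27x − 10) ÷ lead(D) = −6x³ ÷ −2x² = 3x. Subtract (3x)·D = −6x³ + 27x. Remainder: 2x² − 10.
Step 6: lead(2x² − 10) ÷ lead(D) = 2x² ÷ −2x² = −1. Subtract (−1)·D = 2x² − 9. Remainder: −1.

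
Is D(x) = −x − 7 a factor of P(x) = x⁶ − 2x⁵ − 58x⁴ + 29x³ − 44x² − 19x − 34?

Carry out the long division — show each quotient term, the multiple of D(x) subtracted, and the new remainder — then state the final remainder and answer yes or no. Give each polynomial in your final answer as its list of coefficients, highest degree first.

R = [1], so D(x) is not a factor of P(x). no

Step 1: lead(x⁶ − 2x⁵ − 58x⁴ + 29x³ − 44x² − 19x − 34) ÷ lead(D) = x⁶ ÷ −x = −x⁵. Subtract (−x⁵)·D = x⁶ + 7x⁵. Remainder: −9x⁵ − 58x⁴ + 29x³ − 44x² − 19x − 34.
Step 2: lead(−9x⁵ − 58x⁴ + 29x³ − 44x² − 19x − 34) ÷ lead(D) = −9x⁵ ÷ −x = 9x⁴. Subtract (9x⁴)·D = −9x⁵ − 63x⁴. Remainder: 5x⁴ + 29x³ − 44x² − 19x − 34.
Step 3: lead(5x⁴ + 29x³ − 44x² − 19x − 34) ÷ lead(D) = 5x⁴ ÷ −x = −5x³. Subtract (−5x³)·D = 5x⁴ + 35x³. Remainder: −6x³ − 44x² − 19x − 34.
Step 4: lead(−6x³ − 44x² − 19x − 34) ÷ lead(D) = −6x³ ÷ −x = 6x². Subtract (6x²)·D = −6x³ − 42x². Remainder: −2x² − 19x − 34.
Step 5: lead(−2x² − 19x − 34) ÷ lead(D) = −2x² ÷ −x = 2x. Subtract (2x)·D = −2x² − 14x. Remainder: −5x − 34.
Step 6: lead(−5x − 34) ÷ lead(D) = −5x ÷ −x = 5. Subtract (5)·D = −5x − 35. Remainder: 1.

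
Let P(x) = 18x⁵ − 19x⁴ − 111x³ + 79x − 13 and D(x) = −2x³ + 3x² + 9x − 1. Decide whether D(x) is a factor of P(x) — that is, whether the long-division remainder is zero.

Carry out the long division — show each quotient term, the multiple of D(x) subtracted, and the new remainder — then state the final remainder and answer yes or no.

Step 1: lead(18x⁵ − 19x⁴ − 111x³ + 79x − 13) ÷ lead(D) = 18x⁵ ÷ −2x³ = −9x². Subtract (−9x²)·D = 18x⁵ − 27x⁴ − 81x³ + 9x². Remainder: 8x⁴ − 30x³ − 9x² + 79x − 13.
Step 2: lead(8x⁴ − 30x³ − 9x² + 79x − 13) ÷ lead(D) = 8x⁴ ÷ −2x³ = −4x. Subtract (−4x)·D = 8x⁴ − 12x³ − 36x² + 4x. Remainder: −18x³ + 27x² + 75x − 13.
Step 3: lead(−18x³ + 27x² + 75x − 13) ÷ lead(D) = −18x³ ÷ −2x³ = 9. Subtract (9)·D = −18x³ + 27x² + 81x − 9. Remainder: −6x − 4.

R(x) = −6x − 4, so D(x) is not a factor of P(x). no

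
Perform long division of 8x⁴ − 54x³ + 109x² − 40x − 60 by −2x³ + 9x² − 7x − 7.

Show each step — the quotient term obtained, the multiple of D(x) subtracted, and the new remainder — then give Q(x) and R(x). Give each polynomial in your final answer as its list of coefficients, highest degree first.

Q = [-4, 9]; R = [-5, 3]

Step 1: lead(8x⁴ − 54x³ + 109x² − 40x − 60) ÷ lead(D) = 8x⁴ ÷ −2x³ = −4x. Subtract (−4x)·D = 8x⁴ − 36x³ + 28x² + 28x. Remainder: −18x³ + 81x² − 68x − 60.
Step 2: lead(−18x³ + 81x² − 68x − 60) ÷ lead(D) = −18x³ ÷ −2x³ = 9. Subtract (9)·D = −18x³ + 81x² − 63x − 63. Remainder: −5x + 3.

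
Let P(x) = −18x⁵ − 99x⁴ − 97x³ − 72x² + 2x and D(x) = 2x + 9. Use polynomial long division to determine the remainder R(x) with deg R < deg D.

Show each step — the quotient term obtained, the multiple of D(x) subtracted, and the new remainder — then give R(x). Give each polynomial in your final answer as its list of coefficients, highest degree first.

R = [-9]

Step 1: lead(−18x⁵ − 99x⁴ − 97x³ − 72x² + 2x) ÷ lead(D) = −18x⁵ ÷ 2x = −9x⁴. Subtract (−9x⁴)·D = −18x⁵ − 81x⁴. Remainder: −18x⁴ − 97x³ − 72x² + 2x.
Step 2: lead(−18x⁴ − 97x³ − 72x² + 2x) ÷ lead(D) = −18x⁴ ÷ 2x = −9x³. Subtract (−9x³)·D = −18x⁴ − 81x³. Remainder: −16x³ − 72x² + 2x.
Step 3: lead(−16x³ − 72x² + 2x) ÷ lead(D) = −16x³ ÷ 2x = −8x². Subtract (−8x²)·D = −16x³ − 72x². Remainder: 2x.
Step 4: lead(2x) ÷ lead(D) = 2x ÷ 2x = 1. Subtract (1)·D = 2x + 9. Remainder: −9.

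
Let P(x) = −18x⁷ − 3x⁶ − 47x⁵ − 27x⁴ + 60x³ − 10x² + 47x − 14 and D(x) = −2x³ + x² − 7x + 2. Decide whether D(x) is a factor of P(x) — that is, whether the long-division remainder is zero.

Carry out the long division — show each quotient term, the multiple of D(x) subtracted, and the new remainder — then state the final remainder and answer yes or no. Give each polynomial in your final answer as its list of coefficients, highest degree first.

Step 1: lead(−18x⁷ − 3x⁶ − 47x⁵ − 27x⁴ + 60x³ − 10x² + 47x − 14) ÷ lead(D) = −18x⁷ ÷ −2x³ = 9x⁴. Subtract (9x⁴)·D = −18x⁷ + 9x⁶ − 63x⁵ + 18x⁴. Remainder: −12x⁶ + 16x⁵ − 45x⁴ + 60x³ − 10x² + 47x − 14.
Step 2: lead(−12x⁶ + 16x⁵ − 45x⁴ + 60x³ − 10x² + 47x − 14) ÷ lead(D) = −12x⁶ ÷ −2x³ = 6x³. Subtract (6x³)·D = −12x⁶ + 6x⁵ − 42x⁴ + 12x³. Remainder: 10x⁵ − 3x⁴ + 48x³ − 10x² + 47x − 14.
Step 3: lead(10x⁵ − 3x⁴ + 48x³ − 10x² + 47x − 14) ÷ lead(D) = 10x⁵ ÷ −2x³ = −5x². Subtract (−5x²)·D = 10x⁵ − 5x⁴ + 35x³ − 10x². Remainder: 2x⁴ + 13x³ + 47x − 14.
Step 4: lead(2x⁴ + 13x³ + 47x − 14) ÷ lead(D) = 2x⁴ ÷ −2x³ = −x. Subtract (−x)·D = 2x⁴ − x³ + 7x² − 2x. Remainder: 14x³ − 7x² + 49x − 14.
Step 5: lead(14x³ − 7x² + 49x − 14) ÷ lead(D) = 14x³ ÷ −2x³ = −7. Subtract (−7)·D = 14x³ − 7x² + 49x − 14. Remainder: 0.

R = [0], so D(x) is a factor of P(x). yes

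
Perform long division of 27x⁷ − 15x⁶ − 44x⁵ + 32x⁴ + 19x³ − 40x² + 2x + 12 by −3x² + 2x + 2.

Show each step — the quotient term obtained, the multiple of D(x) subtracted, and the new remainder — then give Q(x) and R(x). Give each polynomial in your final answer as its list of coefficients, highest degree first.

Step 1: lead(27x⁷ − 15x⁶ − 44x⁵ + 32x⁴ + 19x³ − 40x² + 2x + 12) ÷ lead(D) = 27x⁷ ÷ −3x² = −9x⁵. Subtract (−9x⁵)·D = 27x⁷ − 18x⁶ − 18x⁵. Remainder: 3x⁶ − 26x⁵ + 32x⁴ + 19x³ − 40x² + 2x + 12.
Step 2: lead(3x⁶ − 26x⁵ + 32x⁴ + 19x³ − 40x² + 2x + 12) ÷ lead(D) = 3x⁶ ÷ −3x² = −x⁴. Subtract (−x⁴)·D = 3x⁶ − 2x⁵ − 2x⁴. Remainder: −24x⁵ + 34x⁴ + 19x³ − 40x² + 2x + 12.
Step 3: lead(−24x⁵ + 34x⁴ + 19x³ − 40x² + 2x + 12) ÷ lead(D) = −24x⁵ ÷ −3x² = 8x³. Subtract (8x³)·D = −24x⁵ + 16x⁴ + 16x³. Remainder: 18x⁴ + 3x³ − 40x² + 2x + 12.
Step 4: lead(18x⁴ + 3x³ − 40x² + 2x + 12) ÷ lead(D) = 18x⁴ ÷ −3x² = −6x². Subtract (−6x²)·D = 18x⁴ − 12x³ − 12x². Remainder: 15x³ − 28x² + 2x + 12.
Step 5: lead(15x³ − 28x² + 2x + 12) ÷ lead(D) = 15x³ ÷ −3x² = −5x. Subtract (−5x)·D = 15x³ − 10x² − 10x. Remainder: −18x² + 12x + 12.
Step 6: lead(−18x² + 12x + 12) ÷ lead(D) = −18x² ÷ −3x² = 6. Subtract (6)·D = −18x² + 12x + 12. Remainder: 0.

Q = [-9, -1, 8, -6, -5, 6]; R = [0]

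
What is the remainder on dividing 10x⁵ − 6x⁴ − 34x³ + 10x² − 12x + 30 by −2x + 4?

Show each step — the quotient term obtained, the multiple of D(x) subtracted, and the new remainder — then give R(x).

Step 1: lead(10x⁵ − 6x⁴ − 34x³ + 10x² − 12x + 30) ÷ lead(D) = 10x⁵ ÷ −2x = −5x⁴. Subtract (−5x⁴)·D = 10x⁵ − 20x⁴. Remainder: 14x⁴ − 34x³ + 10x² − 12x + 30.
Step 2: lead(14x⁴ − 34x³ + 10x² − 12x + 30) ÷ lead(D) = 14x⁴ ÷ −2x = −7x³. Subtract (−7x³)·D = 14x⁴ − 28x³. Remainder: −6x³ + 10x² − 12x + 30.
Step 3: lead(−6x³ + 10x² − 12x + 30) ÷ lead(D) = −6x³ ÷ −2x = 3x². Subtract (3x²)·D = −6x³ + 12x². Remainder: −2x² − 12x + 30.
Step 4: lead(−2x² − 12x + 30) ÷ lead(D) = −2x² ÷ −2x = x. Subtract (x)·D = −2x² + 4x. Remainder: −16x + 30.
Step 5: lead(−16x + 30) ÷ lead(D) = −16x ÷ −2x = 8. Subtract (8)·D = −16x + 32. Remainder: −2.

R(x) = −2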